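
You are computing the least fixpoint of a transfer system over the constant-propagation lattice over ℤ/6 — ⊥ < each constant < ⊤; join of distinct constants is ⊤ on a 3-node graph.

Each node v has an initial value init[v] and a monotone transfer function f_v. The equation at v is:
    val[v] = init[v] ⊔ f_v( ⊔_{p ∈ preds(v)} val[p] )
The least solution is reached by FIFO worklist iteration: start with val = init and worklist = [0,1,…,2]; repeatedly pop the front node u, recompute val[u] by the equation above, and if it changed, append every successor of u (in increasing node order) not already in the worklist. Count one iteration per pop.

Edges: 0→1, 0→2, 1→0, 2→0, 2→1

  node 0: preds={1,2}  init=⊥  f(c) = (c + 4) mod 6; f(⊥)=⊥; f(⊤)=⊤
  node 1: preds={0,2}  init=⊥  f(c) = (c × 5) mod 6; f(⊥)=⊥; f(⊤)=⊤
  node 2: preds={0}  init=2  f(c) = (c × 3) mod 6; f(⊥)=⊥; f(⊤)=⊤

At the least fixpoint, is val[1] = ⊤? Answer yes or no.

Iteration log — 6 steps:
  step 1. node 0  ⊔preds=2  new=0  old=⊥  +wl: 
  step 2. node 1  ⊔preds=⊤  new=⊤  old=⊥  +wl: 0
  step 3. node 2  ⊔preds=0  new=⊤  old=2  +wl: 1
  step 4. node 0  ⊔preds=⊤  new=⊤  old=0  +wl: 2
  step 5. node 1  ⊔preds=⊤  new=⊤  stable
  step 6. node 2  ⊔preds=⊤  new=⊤  stable

Least fixpoint reached:
  node 0: ⊤
  node 1: ⊤
  node 2: ⊤

yes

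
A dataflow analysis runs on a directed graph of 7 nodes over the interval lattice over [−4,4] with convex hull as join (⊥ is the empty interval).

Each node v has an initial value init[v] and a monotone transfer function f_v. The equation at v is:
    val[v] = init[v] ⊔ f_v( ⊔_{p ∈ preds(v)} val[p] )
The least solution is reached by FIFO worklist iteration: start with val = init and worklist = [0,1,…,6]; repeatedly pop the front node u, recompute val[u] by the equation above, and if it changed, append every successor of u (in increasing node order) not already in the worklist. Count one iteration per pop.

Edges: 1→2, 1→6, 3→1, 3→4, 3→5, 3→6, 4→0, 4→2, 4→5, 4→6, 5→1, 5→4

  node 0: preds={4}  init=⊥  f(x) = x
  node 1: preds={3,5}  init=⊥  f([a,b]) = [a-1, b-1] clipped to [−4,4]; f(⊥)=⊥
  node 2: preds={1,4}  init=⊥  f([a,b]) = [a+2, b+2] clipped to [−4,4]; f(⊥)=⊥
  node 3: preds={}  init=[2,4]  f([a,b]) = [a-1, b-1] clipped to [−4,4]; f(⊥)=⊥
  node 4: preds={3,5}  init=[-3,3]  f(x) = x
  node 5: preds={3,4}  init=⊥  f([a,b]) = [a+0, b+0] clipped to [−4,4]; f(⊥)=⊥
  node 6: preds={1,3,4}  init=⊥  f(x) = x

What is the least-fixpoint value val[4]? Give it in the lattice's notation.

Iteration log — 13 steps:
  step 1. node 0  ⊔preds=[-3,3]  new=[-3,3]  old=⊥  +wl: 
  step 2. node 1  ⊔preds=[2,4]  new=[1,3]  old=⊥  +wl: 
  step 3. node 2  ⊔preds=[-3,3]  new=[-1,4]  old=⊥  +wl: 
  step 4. node 3  ⊔preds=⊥  new=[2,4]  stable
  step 5. node 4  ⊔preds=[2,4]  new=[-3,4]  old=[-3,3]  +wl: 0,2
  step 6. node 5  ⊔preds=[-3,4]  new=[-3,4]  old=⊥  +wl: 1,4
  step 7. node 6  ⊔preds=[-3,4]  new=[-3,4]  old=⊥  +wl: 
  step 8. node 0  ⊔preds=[-3,4]  new=[-3,4]  old=[-3,3]  +wl: 
  step 9. node 2  ⊔preds=[-3,4]  new=[-1,4]  stable
  step 10. node 1  ⊔preds=[-3,4]  new=[-4,3]  old=[1,3]  +wl: 2,6
  step 11. node 4  ⊔preds=[-3,4]  new=[-3,4]  stable
  step 12. node 2  ⊔preds=[-4,4]  new=[-2,4]  old=[-1,4]  +wl: 
  step 13. node 6  ⊔preds=[-4,4]  new=[-4,4]  old=[-3,4]  +wl: 

Least fixpoint reached:
  node 0: [-3,4]
  node 1: [-4,3]
  node 2: [-2,4]
  node 3: [2,4]
  node 4: [-3,4]
  node 5: [-3,4]
  node 6: [-4,4]

[-3,4]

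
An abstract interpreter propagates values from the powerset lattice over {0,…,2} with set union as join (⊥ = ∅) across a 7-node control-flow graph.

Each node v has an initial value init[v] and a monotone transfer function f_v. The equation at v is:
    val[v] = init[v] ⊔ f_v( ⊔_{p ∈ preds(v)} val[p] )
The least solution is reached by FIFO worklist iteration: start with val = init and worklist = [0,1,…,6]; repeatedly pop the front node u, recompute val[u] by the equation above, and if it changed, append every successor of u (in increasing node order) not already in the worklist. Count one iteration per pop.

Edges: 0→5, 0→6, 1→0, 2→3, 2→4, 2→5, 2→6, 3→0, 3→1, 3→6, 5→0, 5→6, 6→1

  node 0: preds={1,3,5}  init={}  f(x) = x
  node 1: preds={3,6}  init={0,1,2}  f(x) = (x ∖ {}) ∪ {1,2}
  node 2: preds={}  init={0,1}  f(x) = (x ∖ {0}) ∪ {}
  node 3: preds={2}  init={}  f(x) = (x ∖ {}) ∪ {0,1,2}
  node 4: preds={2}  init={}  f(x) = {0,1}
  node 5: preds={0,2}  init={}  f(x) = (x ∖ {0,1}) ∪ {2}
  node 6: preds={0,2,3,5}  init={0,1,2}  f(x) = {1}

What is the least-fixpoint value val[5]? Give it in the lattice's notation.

Worklist (9 pops):
  #1 pop 0: in={0,1,2} → {0,1,2} (was {}); enqueue []
  #2 pop 1: in={0,1,2} → {0,1,2} (no change)
  #3 pop 2: in={} → {0,1} (no change)
  #4 pop 3: in={0,1} → {0,1,2} (was {}); enqueue [0,1]
  #5 pop 4: in={0,1} → {0,1} (was {}); enqueue []
  #6 pop 5: in={0,1,2} → {2} (was {}); enqueue []
  #7 pop 6: in={0,1,2} → {0,1,2} (no change)
  #8 pop 0: in={0,1,2} → {0,1,2} (no change)
  #9 pop 1: in={0,1,2} → {0,1,2} (no change)

Fixpoint:
  val[0] = {0,1,2}
  val[1] = {0,1,2}
  val[2] = {0,1}
  val[3] = {0,1,2}
  val[4] = {0,1}
  val[5] = {2}
  val[6] = {0,1,2}

{2}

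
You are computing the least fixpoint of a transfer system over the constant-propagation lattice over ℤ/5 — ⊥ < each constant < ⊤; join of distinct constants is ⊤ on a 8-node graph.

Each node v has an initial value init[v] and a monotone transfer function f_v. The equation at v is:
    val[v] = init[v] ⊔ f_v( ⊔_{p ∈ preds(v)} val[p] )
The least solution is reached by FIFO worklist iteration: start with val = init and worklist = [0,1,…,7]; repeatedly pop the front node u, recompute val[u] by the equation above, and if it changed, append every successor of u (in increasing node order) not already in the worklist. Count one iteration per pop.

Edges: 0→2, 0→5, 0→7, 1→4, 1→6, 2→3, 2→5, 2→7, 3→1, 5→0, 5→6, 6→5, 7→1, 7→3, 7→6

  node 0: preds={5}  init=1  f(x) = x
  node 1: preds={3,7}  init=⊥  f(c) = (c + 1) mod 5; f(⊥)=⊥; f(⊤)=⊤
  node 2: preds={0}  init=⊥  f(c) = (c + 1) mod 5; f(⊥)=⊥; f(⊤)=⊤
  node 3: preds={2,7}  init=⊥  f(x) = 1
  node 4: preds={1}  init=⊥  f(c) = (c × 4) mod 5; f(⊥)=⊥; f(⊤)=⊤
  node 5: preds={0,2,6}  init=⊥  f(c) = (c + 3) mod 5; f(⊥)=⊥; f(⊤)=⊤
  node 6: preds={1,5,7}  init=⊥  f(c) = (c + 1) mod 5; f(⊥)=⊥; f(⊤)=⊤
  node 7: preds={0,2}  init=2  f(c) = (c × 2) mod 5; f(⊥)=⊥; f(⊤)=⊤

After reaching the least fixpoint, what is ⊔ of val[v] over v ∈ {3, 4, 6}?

Worklist (18 pops):
  #1 pop 0: in=⊥ → 1 (no change)
  #2 pop 1: in=2 → 3 (was ⊥); enqueue []
  #3 pop 2: in=1 → 2 (was ⊥); enqueue []
  #4 pop 3: in=2 → 1 (was ⊥); enqueue [1]
  #5 pop 4: in=3 → 2 (was ⊥); enqueue []
  #6 pop 5: in=⊤ → ⊤ (was ⊥); enqueue [0]
  #7 pop 6: in=⊤ → ⊤ (was ⊥); enqueue [5]
  #8 pop 7: in=⊤ → ⊤ (was 2); enqueue [3,6]
  #9 pop 1: in=⊤ → ⊤ (was 3); enqueue [4]
  #10 pop 0: in=⊤ → ⊤ (was 1); enqueue [2,7]
  #11 pop 5: in=⊤ → ⊤ (no change)
  #12 pop 3: in=⊤ → 1 (no change)
  #13 pop 6: in=⊤ → ⊤ (no change)
  #14 pop 4: in=⊤ → ⊤ (was 2); enqueue []
  #15 pop 2: in=⊤ → ⊤ (was 2); enqueue [3,5]
  #16 pop 7: in=⊤ → ⊤ (no change)
  #17 pop 3: in=⊤ → 1 (no change)
  #18 pop 5: in=⊤ → ⊤ (no change)

Fixpoint:
  val[0] = ⊤
  val[1] = ⊤
  val[2] = ⊤
  val[3] = 1
  val[4] = ⊤
  val[5] = ⊤
  val[6] = ⊤
  val[7] = ⊤

⊤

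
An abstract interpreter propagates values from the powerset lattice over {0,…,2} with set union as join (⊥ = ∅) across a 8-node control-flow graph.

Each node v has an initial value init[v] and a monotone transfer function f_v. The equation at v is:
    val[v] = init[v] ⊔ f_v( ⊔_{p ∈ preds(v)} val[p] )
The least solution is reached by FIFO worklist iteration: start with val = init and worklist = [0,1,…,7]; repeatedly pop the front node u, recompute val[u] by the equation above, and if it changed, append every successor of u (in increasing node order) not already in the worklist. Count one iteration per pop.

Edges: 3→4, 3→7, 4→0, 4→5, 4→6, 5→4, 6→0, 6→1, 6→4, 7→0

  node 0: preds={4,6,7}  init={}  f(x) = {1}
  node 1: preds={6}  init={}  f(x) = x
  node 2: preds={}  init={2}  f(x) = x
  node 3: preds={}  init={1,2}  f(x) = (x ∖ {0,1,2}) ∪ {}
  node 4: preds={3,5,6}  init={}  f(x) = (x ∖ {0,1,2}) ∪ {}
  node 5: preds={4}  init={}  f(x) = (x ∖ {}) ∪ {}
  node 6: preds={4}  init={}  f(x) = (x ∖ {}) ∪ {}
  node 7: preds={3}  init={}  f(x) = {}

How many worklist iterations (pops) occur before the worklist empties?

Worklist (8 pops):
  #1 pop 0: in={} → {1} (was {}); enqueue []
  #2 pop 1: in={} → {} (no change)
  #3 pop 2: in={} → {2} (no change)
  #4 pop 3: in={} → {1,2} (no change)
  #5 pop 4: in={1,2} → {} (no change)
  #6 pop 5: in={} → {} (no change)
  #7 pop 6: in={} → {} (no change)
  #8 pop 7: in={1,2} → {} (no change)

Fixpoint:
  val[0] = {1}
  val[1] = {}
  val[2] = {2}
  val[3] = {1,2}
  val[4] = {}
  val[5] = {}
  val[6] = {}
  val[7] = {}

8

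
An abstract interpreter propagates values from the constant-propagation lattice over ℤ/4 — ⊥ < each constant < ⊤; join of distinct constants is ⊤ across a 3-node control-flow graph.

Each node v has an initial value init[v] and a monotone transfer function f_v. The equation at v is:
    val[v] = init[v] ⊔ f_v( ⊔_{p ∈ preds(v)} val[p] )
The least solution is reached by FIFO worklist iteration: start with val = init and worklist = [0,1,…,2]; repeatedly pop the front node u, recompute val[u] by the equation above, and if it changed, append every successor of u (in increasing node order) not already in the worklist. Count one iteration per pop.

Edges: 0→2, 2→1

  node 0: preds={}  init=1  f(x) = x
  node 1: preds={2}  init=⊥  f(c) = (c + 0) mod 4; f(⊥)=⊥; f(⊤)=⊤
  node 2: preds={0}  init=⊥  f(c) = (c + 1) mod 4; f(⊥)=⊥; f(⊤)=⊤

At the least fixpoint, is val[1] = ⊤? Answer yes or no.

no

Trace (4 dequeues):
  [1] u=0 | in ⊥ | out 1 | ==
  [2] u=1 | in ⊥ | out ⊥ | ==
  [3] u=2 | in 1 | out 2 | prev ⊥ | push {1}
  [4] u=1 | in 2 | out 2 | prev ⊥ | push {}

Converged values:
  [0] 1
  [1] 2
  [2] 2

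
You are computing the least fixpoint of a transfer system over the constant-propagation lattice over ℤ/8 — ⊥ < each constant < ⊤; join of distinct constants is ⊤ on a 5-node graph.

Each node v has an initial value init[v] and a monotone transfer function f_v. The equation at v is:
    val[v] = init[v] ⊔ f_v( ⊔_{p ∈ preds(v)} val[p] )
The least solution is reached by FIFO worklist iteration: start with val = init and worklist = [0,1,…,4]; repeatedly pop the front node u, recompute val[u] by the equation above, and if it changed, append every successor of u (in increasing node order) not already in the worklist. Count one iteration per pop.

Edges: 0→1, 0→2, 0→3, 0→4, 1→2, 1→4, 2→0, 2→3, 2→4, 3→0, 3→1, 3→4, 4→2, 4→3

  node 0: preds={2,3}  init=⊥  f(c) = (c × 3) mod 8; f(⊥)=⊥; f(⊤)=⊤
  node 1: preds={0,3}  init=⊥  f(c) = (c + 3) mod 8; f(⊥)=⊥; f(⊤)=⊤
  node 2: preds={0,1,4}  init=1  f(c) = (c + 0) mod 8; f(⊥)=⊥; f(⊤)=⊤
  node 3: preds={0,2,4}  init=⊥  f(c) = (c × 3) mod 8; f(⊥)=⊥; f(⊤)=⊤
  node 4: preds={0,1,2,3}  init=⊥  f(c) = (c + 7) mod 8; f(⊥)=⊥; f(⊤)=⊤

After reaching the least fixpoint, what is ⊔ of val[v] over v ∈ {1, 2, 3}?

Worklist (10 pops):
  #1 pop 0: in=1 → 3 (was ⊥); enqueue []
  #2 pop 1: in=3 → 6 (was ⊥); enqueue []
  #3 pop 2: in=⊤ → ⊤ (was 1); enqueue [0]
  #4 pop 3: in=⊤ → ⊤ (was ⊥); enqueue [1]
  #5 pop 4: in=⊤ → ⊤ (was ⊥); enqueue [2,3]
  #6 pop 0: in=⊤ → ⊤ (was 3); enqueue [4]
  #7 pop 1: in=⊤ → ⊤ (was 6); enqueue []
  #8 pop 2: in=⊤ → ⊤ (no change)
  #9 pop 3: in=⊤ → ⊤ (no change)
  #10 pop 4: in=⊤ → ⊤ (no change)

Fixpoint:
  val[0] = ⊤
  val[1] = ⊤
  val[2] = ⊤
  val[3] = ⊤
  val[4] = ⊤

⊤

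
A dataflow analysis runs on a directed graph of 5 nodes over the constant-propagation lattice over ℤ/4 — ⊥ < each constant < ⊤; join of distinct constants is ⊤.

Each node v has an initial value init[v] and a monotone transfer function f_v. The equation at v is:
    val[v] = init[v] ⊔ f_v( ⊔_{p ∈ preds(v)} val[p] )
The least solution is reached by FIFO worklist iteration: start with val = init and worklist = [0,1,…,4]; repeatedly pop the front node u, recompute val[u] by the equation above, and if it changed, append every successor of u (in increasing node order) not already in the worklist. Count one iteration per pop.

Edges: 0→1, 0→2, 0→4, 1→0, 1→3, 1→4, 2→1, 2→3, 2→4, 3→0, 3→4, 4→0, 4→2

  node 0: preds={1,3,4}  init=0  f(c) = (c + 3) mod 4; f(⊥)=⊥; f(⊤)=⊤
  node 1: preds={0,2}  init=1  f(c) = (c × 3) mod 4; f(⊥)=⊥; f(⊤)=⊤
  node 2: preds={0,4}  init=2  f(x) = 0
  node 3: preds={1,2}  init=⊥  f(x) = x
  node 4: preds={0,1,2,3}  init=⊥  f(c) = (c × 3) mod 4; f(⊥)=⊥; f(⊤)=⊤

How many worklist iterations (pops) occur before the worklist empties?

9

Worklist (9 pops):
  #1 pop 0: in=1 → 0 (no change)
  #2 pop 1: in=⊤ → ⊤ (was 1); enqueue [0]
  #3 pop 2: in=0 → ⊤ (was 2); enqueue [1]
  #4 pop 3: in=⊤ → ⊤ (was ⊥); enqueue []
  #5 pop 4: in=⊤ → ⊤ (was ⊥); enqueue [2]
  #6 pop 0: in=⊤ → ⊤ (was 0); enqueue [4]
  #7 pop 1: in=⊤ → ⊤ (no change)
  #8 pop 2: in=⊤ → ⊤ (no change)
  #9 pop 4: in=⊤ → ⊤ (no change)

Fixpoint:
  val[0] = ⊤
  val[1] = ⊤
  val[2] = ⊤
  val[3] = ⊤
  val[4] = ⊤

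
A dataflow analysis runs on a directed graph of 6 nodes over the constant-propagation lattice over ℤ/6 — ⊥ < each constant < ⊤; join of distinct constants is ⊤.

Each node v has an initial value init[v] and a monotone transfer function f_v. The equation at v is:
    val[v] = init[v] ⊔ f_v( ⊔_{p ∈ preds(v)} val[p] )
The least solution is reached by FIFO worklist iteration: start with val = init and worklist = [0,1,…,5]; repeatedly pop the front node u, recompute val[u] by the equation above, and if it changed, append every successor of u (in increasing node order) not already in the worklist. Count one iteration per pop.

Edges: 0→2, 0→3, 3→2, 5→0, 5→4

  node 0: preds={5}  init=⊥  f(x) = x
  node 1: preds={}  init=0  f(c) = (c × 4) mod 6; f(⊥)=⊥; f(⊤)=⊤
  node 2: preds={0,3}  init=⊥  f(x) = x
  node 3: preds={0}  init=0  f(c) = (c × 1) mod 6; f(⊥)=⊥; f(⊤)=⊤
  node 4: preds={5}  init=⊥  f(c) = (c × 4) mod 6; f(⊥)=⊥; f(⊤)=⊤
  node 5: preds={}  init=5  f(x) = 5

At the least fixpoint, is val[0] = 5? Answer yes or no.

Trace (7 dequeues):
  [1] u=0 | in 5 | out 5 | prev ⊥ | push {}
  [2] u=1 | in ⊥ | out 0 | ==
  [3] u=2 | in ⊤ | out ⊤ | prev ⊥ | push {}
  [4] u=3 | in 5 | out ⊤ | prev 0 | push {2}
  [5] u=4 | in 5 | out 2 | prev ⊥ | push {}
  [6] u=5 | in ⊥ | out 5 | ==
  [7] u=2 | in ⊤ | out ⊤ | ==

Converged values:
  [0] 5
  [1] 0
  [2] ⊤
  [3] ⊤
  [4] 2
  [5] 5

yes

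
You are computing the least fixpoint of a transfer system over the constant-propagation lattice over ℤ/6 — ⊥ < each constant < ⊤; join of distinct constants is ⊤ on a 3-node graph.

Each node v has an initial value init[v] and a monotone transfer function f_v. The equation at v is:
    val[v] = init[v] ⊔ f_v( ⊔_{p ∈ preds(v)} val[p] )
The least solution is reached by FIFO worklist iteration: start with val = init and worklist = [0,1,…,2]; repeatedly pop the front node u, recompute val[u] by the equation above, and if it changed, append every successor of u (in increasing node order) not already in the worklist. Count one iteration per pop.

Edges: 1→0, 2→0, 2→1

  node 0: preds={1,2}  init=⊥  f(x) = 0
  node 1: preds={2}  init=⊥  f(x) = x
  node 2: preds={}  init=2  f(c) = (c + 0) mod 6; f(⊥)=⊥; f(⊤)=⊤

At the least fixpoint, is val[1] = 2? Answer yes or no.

yes

Worklist (4 pops):
  #1 pop 0: in=2 → 0 (was ⊥); enqueue []
  #2 pop 1: in=2 → 2 (was ⊥); enqueue [0]
  #3 pop 2: in=⊥ → 2 (no change)
  #4 pop 0: in=2 → 0 (no change)

Fixpoint:
  val[0] = 0
  val[1] = 2
  val[2] = 2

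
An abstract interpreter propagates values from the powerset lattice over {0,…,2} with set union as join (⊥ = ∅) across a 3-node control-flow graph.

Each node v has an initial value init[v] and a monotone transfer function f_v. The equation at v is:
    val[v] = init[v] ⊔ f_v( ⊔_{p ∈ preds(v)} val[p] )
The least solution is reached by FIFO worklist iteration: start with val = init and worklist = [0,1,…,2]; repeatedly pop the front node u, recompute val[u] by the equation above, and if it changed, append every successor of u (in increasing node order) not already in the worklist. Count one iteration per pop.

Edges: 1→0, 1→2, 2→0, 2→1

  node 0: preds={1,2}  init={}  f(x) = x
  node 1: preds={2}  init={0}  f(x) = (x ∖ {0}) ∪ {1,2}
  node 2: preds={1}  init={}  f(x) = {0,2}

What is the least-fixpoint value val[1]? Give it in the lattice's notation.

Worklist (5 pops):
  #1 pop 0: in={0} → {0} (was {}); enqueue []
  #2 pop 1: in={} → {0,1,2} (was {0}); enqueue [0]
  #3 pop 2: in={0,1,2} → {0,2} (was {}); enqueue [1]
  #4 pop 0: in={0,1,2} → {0,1,2} (was {0}); enqueue []
  #5 pop 1: in={0,2} → {0,1,2} (no change)

Fixpoint:
  val[0] = {0,1,2}
  val[1] = {0,1,2}
  val[2] = {0,2}

{0,1,2}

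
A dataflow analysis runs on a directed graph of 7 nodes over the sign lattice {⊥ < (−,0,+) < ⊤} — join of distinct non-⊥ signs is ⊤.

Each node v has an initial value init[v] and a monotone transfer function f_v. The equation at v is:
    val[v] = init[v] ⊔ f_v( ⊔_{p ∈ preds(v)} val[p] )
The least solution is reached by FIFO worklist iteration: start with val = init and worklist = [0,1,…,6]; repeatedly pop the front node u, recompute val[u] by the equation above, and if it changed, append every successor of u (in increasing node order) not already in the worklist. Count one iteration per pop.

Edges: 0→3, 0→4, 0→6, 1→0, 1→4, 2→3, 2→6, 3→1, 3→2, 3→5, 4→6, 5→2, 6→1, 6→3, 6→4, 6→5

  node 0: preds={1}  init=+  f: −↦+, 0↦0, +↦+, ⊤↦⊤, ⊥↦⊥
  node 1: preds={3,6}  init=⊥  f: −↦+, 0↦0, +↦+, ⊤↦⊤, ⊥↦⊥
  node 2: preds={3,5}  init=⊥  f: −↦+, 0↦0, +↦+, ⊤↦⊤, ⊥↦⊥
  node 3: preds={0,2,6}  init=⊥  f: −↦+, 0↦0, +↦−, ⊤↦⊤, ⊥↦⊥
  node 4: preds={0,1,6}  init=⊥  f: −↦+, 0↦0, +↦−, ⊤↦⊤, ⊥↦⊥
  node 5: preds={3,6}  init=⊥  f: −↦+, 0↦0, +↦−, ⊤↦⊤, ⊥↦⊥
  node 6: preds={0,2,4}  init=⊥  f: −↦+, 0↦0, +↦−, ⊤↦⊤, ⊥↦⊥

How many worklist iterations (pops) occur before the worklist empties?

18

Trace (18 dequeues):
  [1] u=0 | in ⊥ | out + | ==
  [2] u=1 | in ⊥ | out ⊥ | ==
  [3] u=2 | in ⊥ | out ⊥ | ==
  [4] u=3 | in + | out − | prev ⊥ | push {1,2}
  [5] u=4 | in + | out − | prev ⊥ | push {}
  [6] u=5 | in − | out + | prev ⊥ | push {}
  [7] u=6 | in ⊤ | out ⊤ | prev ⊥ | push {3,4,5}
  [8] u=1 | in ⊤ | out ⊤ | prev ⊥ | push {0}
  [9] u=2 | in ⊤ | out ⊤ | prev ⊥ | push {6}
  [10] u=3 | in ⊤ | out ⊤ | prev − | push {1,2}
  [11] u=4 | in ⊤ | out ⊤ | prev − | push {}
  [12] u=5 | in ⊤ | out ⊤ | prev + | push {}
  [13] u=0 | in ⊤ | out ⊤ | prev + | push {3,4}
  [14] u=6 | in ⊤ | out ⊤ | ==
  [15] u=1 | in ⊤ | out ⊤ | ==
  [16] u=2 | in ⊤ | out ⊤ | ==
  [17] u=3 | in ⊤ | out ⊤ | ==
  [18] u=4 | in ⊤ | out ⊤ | ==

Converged values:
  [0] ⊤
  [1] ⊤
  [2] ⊤
  [3] ⊤
  [4] ⊤
  [5] ⊤
  [6] ⊤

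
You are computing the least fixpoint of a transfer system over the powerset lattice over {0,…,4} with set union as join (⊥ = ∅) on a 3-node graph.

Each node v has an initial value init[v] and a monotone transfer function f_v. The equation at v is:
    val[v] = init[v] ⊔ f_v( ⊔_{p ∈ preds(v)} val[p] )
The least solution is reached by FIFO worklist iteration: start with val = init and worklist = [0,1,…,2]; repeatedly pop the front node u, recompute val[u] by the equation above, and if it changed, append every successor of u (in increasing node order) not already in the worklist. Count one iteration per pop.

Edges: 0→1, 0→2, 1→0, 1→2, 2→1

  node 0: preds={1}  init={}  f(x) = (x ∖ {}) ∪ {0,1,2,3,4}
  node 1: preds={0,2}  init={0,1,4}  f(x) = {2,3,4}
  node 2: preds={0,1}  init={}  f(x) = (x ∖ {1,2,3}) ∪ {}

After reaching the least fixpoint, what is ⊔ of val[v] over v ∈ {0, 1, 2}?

Iteration log — 5 steps:
  step 1. node 0  ⊔preds={0,1,4}  new={0,1,2,3,4}  old={}  +wl: 
  step 2. node 1  ⊔preds={0,1,2,3,4}  new={0,1,2,3,4}  old={0,1,4}  +wl: 0
  step 3. node 2  ⊔preds={0,1,2,3,4}  new={0,4}  old={}  +wl: 1
  step 4. node 0  ⊔preds={0,1,2,3,4}  new={0,1,2,3,4}  stable
  step 5. node 1  ⊔preds={0,1,2,3,4}  new={0,1,2,3,4}  stable

Least fixpoint reached:
  node 0: {0,1,2,3,4}
  node 1: {0,1,2,3,4}
  node 2: {0,4}

{0,1,2,3,4}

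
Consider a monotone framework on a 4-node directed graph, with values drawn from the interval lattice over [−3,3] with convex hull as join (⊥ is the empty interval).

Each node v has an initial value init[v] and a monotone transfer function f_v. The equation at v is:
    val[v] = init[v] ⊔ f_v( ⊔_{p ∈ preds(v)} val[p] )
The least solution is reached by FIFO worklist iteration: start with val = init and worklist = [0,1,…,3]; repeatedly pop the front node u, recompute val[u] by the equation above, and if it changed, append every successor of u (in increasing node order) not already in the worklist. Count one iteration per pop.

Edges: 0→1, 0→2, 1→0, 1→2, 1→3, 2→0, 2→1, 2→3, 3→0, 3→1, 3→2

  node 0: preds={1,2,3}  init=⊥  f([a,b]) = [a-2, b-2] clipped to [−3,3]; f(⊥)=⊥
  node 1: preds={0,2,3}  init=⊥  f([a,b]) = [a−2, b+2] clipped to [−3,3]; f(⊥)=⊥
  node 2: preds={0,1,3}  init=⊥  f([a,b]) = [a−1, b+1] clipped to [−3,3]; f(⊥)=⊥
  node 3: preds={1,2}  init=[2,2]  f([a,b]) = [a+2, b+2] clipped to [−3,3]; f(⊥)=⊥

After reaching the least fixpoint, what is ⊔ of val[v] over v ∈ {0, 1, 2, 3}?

[-3,3]

Worklist (9 pops):
  #1 pop 0: in=[2,2] → [0,0] (was ⊥); enqueue []
  #2 pop 1: in=[0,2] → [-2,3] (was ⊥); enqueue [0]
  #3 pop 2: in=[-2,3] → [-3,3] (was ⊥); enqueue [1]
  #4 pop 3: in=[-3,3] → [-1,3] (was [2,2]); enqueue [2]
  #5 pop 0: in=[-3,3] → [-3,1] (was [0,0]); enqueue []
  #6 pop 1: in=[-3,3] → [-3,3] (was [-2,3]); enqueue [0,3]
  #7 pop 2: in=[-3,3] → [-3,3] (no change)
  #8 pop 0: in=[-3,3] → [-3,1] (no change)
  #9 pop 3: in=[-3,3] → [-1,3] (no change)

Fixpoint:
  val[0] = [-3,1]
  val[1] = [-3,3]
  val[2] = [-3,3]
  val[3] = [-1,3]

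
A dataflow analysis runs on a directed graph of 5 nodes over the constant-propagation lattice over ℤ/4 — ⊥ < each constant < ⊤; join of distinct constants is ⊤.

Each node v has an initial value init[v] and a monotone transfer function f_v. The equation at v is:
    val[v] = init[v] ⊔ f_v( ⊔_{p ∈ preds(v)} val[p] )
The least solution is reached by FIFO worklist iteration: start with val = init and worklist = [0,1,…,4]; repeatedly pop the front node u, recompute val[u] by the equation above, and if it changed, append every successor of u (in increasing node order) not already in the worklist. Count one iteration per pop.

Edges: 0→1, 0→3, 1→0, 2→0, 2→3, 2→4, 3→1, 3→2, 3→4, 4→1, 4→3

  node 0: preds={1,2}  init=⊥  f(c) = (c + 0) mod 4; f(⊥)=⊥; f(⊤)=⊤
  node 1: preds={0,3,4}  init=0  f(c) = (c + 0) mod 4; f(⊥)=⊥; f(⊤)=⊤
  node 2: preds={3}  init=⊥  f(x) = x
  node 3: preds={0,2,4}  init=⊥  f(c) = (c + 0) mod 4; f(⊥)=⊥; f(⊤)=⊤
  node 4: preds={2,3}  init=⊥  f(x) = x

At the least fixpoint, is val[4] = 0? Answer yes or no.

Iteration log — 10 steps:
  step 1. node 0  ⊔preds=0  new=0  old=⊥  +wl: 
  step 2. node 1  ⊔preds=0  new=0  stable
  step 3. node 2  ⊔preds=⊥  new=⊥  stable
  step 4. node 3  ⊔preds=0  new=0  old=⊥  +wl: 1,2
  step 5. node 4  ⊔preds=0  new=0  old=⊥  +wl: 3
  step 6. node 1  ⊔preds=0  new=0  stable
  step 7. node 2  ⊔preds=0  new=0  old=⊥  +wl: 0,4
  step 8. node 3  ⊔preds=0  new=0  stable
  step 9. node 0  ⊔preds=0  new=0  stable
  step 10. node 4  ⊔preds=0  new=0  stable

Least fixpoint reached:
  node 0: 0
  node 1: 0
  node 2: 0
  node 3: 0
  node 4: 0

yes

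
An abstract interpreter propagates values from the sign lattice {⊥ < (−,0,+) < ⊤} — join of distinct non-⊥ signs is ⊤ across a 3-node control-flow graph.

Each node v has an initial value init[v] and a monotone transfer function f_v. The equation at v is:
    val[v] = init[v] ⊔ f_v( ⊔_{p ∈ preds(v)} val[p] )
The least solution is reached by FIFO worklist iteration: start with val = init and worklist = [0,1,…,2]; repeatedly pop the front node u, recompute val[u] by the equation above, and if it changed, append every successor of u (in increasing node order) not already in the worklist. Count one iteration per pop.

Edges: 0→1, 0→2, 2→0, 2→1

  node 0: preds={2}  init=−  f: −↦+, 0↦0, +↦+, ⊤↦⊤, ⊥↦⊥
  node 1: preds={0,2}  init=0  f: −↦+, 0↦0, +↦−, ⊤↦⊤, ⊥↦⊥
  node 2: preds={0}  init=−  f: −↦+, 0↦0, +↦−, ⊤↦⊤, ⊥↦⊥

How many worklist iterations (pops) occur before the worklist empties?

Worklist (5 pops):
  #1 pop 0: in=− → ⊤ (was −); enqueue []
  #2 pop 1: in=⊤ → ⊤ (was 0); enqueue []
  #3 pop 2: in=⊤ → ⊤ (was −); enqueue [0,1]
  #4 pop 0: in=⊤ → ⊤ (no change)
  #5 pop 1: in=⊤ → ⊤ (no change)

Fixpoint:
  val[0] = ⊤
  val[1] = ⊤
  val[2] = ⊤

5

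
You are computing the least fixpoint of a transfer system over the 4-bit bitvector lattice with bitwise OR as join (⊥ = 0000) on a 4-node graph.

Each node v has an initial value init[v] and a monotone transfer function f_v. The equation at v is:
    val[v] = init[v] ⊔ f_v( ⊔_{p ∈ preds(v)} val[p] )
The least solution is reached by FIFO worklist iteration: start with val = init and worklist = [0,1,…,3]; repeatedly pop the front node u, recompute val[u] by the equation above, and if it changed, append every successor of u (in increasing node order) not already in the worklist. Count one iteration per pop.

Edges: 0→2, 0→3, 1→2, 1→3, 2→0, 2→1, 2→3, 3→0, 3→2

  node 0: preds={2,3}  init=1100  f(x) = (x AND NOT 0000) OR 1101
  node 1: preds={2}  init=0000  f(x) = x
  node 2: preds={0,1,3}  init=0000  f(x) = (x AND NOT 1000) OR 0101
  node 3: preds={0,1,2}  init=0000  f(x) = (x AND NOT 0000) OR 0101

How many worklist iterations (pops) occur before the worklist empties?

8

Iteration log — 8 steps:
  step 1. node 0  ⊔preds=0000  new=1101  old=1100  +wl: 
  step 2. node 1  ⊔preds=0000  new=0000  stable
  step 3. node 2  ⊔preds=1101  new=0101  old=0000  +wl: 0,1
  step 4. node 3  ⊔preds=1101  new=1101  old=0000  +wl: 2
  step 5. node 0  ⊔preds=1101  new=1101  stable
  step 6. node 1  ⊔preds=0101  new=0101  old=0000  +wl: 3
  step 7. node 2  ⊔preds=1101  new=0101  stable
  step 8. node 3  ⊔preds=1101  new=1101  stable

Least fixpoint reached:
  node 0: 1101
  node 1: 0101
  node 2: 0101
  node 3: 1101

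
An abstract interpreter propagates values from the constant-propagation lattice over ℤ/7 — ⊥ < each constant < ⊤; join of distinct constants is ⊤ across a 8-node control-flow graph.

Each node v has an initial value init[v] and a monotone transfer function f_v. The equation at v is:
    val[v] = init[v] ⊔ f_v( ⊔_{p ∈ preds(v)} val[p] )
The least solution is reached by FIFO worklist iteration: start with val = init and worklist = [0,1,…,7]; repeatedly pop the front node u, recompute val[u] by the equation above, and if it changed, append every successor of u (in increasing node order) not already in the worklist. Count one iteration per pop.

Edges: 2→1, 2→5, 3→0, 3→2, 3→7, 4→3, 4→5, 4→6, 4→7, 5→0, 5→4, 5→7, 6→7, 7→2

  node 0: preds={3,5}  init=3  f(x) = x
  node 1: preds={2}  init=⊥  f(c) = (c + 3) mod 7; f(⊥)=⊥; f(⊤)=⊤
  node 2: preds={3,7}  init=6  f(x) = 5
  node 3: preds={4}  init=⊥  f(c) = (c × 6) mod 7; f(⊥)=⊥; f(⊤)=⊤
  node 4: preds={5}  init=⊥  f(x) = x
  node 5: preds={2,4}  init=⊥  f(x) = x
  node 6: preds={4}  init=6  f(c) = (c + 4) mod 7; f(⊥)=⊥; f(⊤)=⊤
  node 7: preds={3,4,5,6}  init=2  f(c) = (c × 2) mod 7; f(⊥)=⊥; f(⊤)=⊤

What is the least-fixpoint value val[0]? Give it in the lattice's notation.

Trace (18 dequeues):
  [1] u=0 | in ⊥ | out 3 | ==
  [2] u=1 | in 6 | out 2 | prev ⊥ | push {}
  [3] u=2 | in 2 | out ⊤ | prev 6 | push {1}
  [4] u=3 | in ⊥ | out ⊥ | ==
  [5] u=4 | in ⊥ | out ⊥ | ==
  [6] u=5 | in ⊤ | out ⊤ | prev ⊥ | push {0,4}
  [7] u=6 | in ⊥ | out 6 | ==
  [8] u=7 | in ⊤ | out ⊤ | prev 2 | push {2}
  [9] u=1 | in ⊤ | out ⊤ | prev 2 | push {}
  [10] u=0 | in ⊤ | out ⊤ | prev 3 | push {}
  [11] u=4 | in ⊤ | out ⊤ | prev ⊥ | push {3,5,6,7}
  [12] u=2 | in ⊤ | out ⊤ | ==
  [13] u=3 | in ⊤ | out ⊤ | prev ⊥ | push {0,2}
  [14] u=5 | in ⊤ | out ⊤ | ==
  [15] u=6 | in ⊤ | out ⊤ | prev 6 | push {}
  [16] u=7 | in ⊤ | out ⊤ | ==
  [17] u=0 | in ⊤ | out ⊤ | ==
  [18] u=2 | in ⊤ | out ⊤ | ==

Converged values:
  [0] ⊤
  [1] ⊤
  [2] ⊤
  [3] ⊤
  [4] ⊤
  [5] ⊤
  [6] ⊤
  [7] ⊤

⊤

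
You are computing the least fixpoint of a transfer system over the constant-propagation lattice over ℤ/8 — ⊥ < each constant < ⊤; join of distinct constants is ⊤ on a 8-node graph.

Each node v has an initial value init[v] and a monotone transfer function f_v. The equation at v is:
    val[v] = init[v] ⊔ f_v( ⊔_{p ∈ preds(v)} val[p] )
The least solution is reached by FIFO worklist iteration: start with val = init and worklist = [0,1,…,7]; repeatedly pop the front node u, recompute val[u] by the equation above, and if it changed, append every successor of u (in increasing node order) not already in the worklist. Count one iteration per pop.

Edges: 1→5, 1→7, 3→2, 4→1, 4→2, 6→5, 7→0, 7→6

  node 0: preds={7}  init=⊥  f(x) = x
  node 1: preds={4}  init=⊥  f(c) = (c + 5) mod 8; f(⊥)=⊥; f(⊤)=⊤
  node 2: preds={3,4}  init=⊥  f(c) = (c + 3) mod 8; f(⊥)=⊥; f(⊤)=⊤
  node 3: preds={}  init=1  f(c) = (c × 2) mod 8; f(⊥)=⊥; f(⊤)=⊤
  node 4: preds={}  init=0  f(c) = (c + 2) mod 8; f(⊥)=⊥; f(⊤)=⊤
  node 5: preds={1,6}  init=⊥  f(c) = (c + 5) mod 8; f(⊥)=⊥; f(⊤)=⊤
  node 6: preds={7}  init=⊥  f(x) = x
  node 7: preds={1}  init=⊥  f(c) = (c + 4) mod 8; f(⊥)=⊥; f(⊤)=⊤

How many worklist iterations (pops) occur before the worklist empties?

11

Worklist (11 pops):
  #1 pop 0: in=⊥ → ⊥ (no change)
  #2 pop 1: in=0 → 5 (was ⊥); enqueue []
  #3 pop 2: in=⊤ → ⊤ (was ⊥); enqueue []
  #4 pop 3: in=⊥ → 1 (no change)
  #5 pop 4: in=⊥ → 0 (no change)
  #6 pop 5: in=5 → 2 (was ⊥); enqueue []
  #7 pop 6: in=⊥ → ⊥ (no change)
  #8 pop 7: in=5 → 1 (was ⊥); enqueue [0,6]
  #9 pop 0: in=1 → 1 (was ⊥); enqueue []
  #10 pop 6: in=1 → 1 (was ⊥); enqueue [5]
  #11 pop 5: in=⊤ → ⊤ (was 2); enqueue []

Fixpoint:
  val[0] = 1
  val[1] = 5
  val[2] = ⊤
  val[3] = 1
  val[4] = 0
  val[5] = ⊤
  val[6] = 1
  val[7] = 1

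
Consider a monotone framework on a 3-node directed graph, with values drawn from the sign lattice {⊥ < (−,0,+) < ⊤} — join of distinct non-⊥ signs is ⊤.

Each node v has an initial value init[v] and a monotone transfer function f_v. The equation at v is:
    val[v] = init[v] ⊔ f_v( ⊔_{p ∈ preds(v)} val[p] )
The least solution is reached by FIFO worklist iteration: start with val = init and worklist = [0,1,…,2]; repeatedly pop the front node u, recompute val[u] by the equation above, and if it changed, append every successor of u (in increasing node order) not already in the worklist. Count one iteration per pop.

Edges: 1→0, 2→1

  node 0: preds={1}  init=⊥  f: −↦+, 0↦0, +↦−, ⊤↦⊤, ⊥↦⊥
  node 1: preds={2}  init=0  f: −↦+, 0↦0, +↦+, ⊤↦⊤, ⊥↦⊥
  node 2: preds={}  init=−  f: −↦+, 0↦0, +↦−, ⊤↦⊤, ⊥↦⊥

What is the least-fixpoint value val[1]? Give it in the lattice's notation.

Worklist (4 pops):
  #1 pop 0: in=0 → 0 (was ⊥); enqueue []
  #2 pop 1: in=− → ⊤ (was 0); enqueue [0]
  #3 pop 2: in=⊥ → − (no change)
  #4 pop 0: in=⊤ → ⊤ (was 0); enqueue []

Fixpoint:
  val[0] = ⊤
  val[1] = ⊤
  val[2] = −

⊤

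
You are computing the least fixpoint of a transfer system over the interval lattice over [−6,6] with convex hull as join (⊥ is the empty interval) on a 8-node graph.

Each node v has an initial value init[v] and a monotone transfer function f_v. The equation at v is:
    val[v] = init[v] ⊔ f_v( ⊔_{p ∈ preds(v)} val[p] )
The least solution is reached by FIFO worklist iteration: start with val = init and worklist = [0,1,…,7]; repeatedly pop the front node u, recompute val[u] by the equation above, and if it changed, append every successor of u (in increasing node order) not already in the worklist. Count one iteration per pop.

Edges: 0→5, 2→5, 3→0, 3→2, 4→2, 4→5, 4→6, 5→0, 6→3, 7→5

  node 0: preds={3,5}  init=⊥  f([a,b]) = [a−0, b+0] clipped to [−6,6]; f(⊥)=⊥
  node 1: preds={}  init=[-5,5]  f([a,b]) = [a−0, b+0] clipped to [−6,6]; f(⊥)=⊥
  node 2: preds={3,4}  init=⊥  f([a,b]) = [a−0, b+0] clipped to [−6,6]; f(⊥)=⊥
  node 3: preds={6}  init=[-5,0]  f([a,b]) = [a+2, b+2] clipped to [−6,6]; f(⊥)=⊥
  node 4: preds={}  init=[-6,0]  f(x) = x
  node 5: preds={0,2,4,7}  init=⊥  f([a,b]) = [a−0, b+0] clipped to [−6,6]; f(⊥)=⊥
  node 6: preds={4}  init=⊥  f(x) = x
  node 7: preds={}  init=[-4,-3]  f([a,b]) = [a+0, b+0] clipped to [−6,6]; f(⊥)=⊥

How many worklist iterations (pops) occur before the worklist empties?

15

Trace (15 dequeues):
  [1] u=0 | in [-5,0] | out [-5,0] | prev ⊥ | push {}
  [2] u=1 | in ⊥ | out [-5,5] | ==
  [3] u=2 | in [-6,0] | out [-6,0] | prev ⊥ | push {}
  [4] u=3 | in ⊥ | out [-5,0] | ==
  [5] u=4 | in ⊥ | out [-6,0] | ==
  [6] u=5 | in [-6,0] | out [-6,0] | prev ⊥ | push {0}
  [7] u=6 | in [-6,0] | out [-6,0] | prev ⊥ | push {3}
  [8] u=7 | in ⊥ | out [-4,-3] | ==
  [9] u=0 | in [-6,0] | out [-6,0] | prev [-5,0] | push {5}
  [10] u=3 | in [-6,0] | out [-5,2] | prev [-5,0] | push {0,2}
  [11] u=5 | in [-6,0] | out [-6,0] | ==
  [12] u=0 | in [-6,2] | out [-6,2] | prev [-6,0] | push {5}
  [13] u=2 | in [-6,2] | out [-6,2] | prev [-6,0] | push {}
  [14] u=5 | in [-6,2] | out [-6,2] | prev [-6,0] | push {0}
  [15] u=0 | in [-6,2] | out [-6,2] | ==

Converged values:
  [0] [-6,2]
  [1] [-5,5]
  [2] [-6,2]
  [3] [-5,2]
  [4] [-6,0]
  [5] [-6,2]
  [6] [-6,0]
  [7] [-4,-3]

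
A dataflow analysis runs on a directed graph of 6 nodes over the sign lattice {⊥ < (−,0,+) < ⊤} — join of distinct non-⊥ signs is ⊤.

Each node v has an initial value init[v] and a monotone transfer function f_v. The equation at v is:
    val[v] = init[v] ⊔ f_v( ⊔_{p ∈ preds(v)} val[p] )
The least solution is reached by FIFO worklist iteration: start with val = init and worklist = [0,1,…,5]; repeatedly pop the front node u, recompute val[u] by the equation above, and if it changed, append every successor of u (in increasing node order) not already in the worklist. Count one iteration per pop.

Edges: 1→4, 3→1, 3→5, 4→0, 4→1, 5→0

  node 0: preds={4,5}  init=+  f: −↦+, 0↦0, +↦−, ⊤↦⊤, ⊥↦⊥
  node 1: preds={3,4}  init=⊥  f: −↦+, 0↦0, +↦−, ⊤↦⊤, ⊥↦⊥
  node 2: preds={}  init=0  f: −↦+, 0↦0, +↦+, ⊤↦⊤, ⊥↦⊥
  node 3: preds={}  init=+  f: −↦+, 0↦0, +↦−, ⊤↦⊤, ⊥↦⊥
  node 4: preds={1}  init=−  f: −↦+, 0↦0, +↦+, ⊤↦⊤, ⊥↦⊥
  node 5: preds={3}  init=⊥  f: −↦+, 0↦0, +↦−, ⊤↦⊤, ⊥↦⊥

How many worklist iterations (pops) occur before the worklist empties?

Iteration log — 8 steps:
  step 1. node 0  ⊔preds=−  new=+  stable
  step 2. node 1  ⊔preds=⊤  new=⊤  old=⊥  +wl: 
  step 3. node 2  ⊔preds=⊥  new=0  stable
  step 4. node 3  ⊔preds=⊥  new=+  stable
  step 5. node 4  ⊔preds=⊤  new=⊤  old=−  +wl: 0,1
  step 6. node 5  ⊔preds=+  new=−  old=⊥  +wl: 
  step 7. node 0  ⊔preds=⊤  new=⊤  old=+  +wl: 
  step 8. node 1  ⊔preds=⊤  new=⊤  stable

Least fixpoint reached:
  node 0: ⊤
  node 1: ⊤
  node 2: 0
  node 3: +
  node 4: ⊤
  node 5: −

8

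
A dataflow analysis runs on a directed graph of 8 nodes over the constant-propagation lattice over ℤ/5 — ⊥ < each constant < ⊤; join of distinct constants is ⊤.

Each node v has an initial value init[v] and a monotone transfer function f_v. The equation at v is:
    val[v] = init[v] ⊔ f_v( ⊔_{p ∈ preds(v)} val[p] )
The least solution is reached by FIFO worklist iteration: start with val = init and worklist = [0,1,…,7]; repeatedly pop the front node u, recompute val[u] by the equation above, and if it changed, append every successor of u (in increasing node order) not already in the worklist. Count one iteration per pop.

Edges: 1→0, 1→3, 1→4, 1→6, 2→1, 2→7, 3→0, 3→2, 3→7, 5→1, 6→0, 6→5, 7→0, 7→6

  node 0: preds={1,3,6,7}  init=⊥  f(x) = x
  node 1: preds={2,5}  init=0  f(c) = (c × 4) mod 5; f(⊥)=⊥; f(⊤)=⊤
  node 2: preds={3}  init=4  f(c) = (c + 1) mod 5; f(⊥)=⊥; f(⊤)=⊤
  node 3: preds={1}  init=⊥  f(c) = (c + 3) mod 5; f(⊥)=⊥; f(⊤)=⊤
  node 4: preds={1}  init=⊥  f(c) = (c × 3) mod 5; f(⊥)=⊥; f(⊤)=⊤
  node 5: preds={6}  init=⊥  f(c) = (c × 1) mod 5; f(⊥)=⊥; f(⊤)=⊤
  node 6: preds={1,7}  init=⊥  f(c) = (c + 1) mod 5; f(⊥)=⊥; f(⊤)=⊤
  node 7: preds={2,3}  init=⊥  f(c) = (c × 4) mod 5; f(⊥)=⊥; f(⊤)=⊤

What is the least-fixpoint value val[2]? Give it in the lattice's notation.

⊤

Trace (14 dequeues):
  [1] u=0 | in 0 | out 0 | prev ⊥ | push {}
  [2] u=1 | in 4 | out ⊤ | prev 0 | push {0}
  [3] u=2 | in ⊥ | out 4 | ==
  [4] u=3 | in ⊤ | out ⊤ | prev ⊥ | push {2}
  [5] u=4 | in ⊤ | out ⊤ | prev ⊥ | push {}
  [6] u=5 | in ⊥ | out ⊥ | ==
  [7] u=6 | in ⊤ | out ⊤ | prev ⊥ | push {5}
  [8] u=7 | in ⊤ | out ⊤ | prev ⊥ | push {6}
  [9] u=0 | in ⊤ | out ⊤ | prev 0 | push {}
  [10] u=2 | in ⊤ | out ⊤ | prev 4 | push {1,7}
  [11] u=5 | in ⊤ | out ⊤ | prev ⊥ | push {}
  [12] u=6 | in ⊤ | out ⊤ | ==
  [13] u=1 | in ⊤ | out ⊤ | ==
  [14] u=7 | in ⊤ | out ⊤ | ==

Converged values:
  [0] ⊤
  [1] ⊤
  [2] ⊤
  [3] ⊤
  [4] ⊤
  [5] ⊤
  [6] ⊤
  [7] ⊤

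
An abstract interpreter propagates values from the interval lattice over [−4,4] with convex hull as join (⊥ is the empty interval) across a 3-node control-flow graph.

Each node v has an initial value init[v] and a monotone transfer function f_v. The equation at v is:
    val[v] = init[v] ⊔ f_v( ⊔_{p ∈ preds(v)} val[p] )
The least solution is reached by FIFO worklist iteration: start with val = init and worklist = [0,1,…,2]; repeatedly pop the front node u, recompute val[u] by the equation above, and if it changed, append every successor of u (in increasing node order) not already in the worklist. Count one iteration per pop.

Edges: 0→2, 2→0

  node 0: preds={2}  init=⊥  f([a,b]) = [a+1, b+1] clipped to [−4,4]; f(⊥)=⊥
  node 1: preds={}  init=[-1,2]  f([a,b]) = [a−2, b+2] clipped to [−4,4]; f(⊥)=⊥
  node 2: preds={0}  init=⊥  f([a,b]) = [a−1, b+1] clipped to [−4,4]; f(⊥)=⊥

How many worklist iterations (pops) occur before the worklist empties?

3

Iteration log — 3 steps:
  step 1. node 0  ⊔preds=⊥  new=⊥  stable
  step 2. node 1  ⊔preds=⊥  new=[-1,2]  stable
  step 3. node 2  ⊔preds=⊥  new=⊥  stable

Least fixpoint reached:
  node 0: ⊥
  node 1: [-1,2]
  node 2: ⊥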